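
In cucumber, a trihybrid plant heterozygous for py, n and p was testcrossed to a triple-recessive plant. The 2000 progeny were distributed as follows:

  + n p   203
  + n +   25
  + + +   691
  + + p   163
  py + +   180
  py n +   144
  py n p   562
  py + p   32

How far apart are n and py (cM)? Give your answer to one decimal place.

22.0 cM

The two most frequent reciprocal classes, py n p and + + +, are the parental types, so the F1 was py n p / + + +.
The two rarest classes, py + p and + n +, are the double crossovers. Comparing them with the parentals, only the n allele has switched, so n is the middle locus and the order is py – n – p.
Crossovers in the py–n interval produce the single-crossover classes + n p and py + + (203 + 180 = 383) plus the double crossovers (57).
RF(py–n) = (383 + 57) / 2000 = 440/2000 = 0.2200 → 22.0 cM.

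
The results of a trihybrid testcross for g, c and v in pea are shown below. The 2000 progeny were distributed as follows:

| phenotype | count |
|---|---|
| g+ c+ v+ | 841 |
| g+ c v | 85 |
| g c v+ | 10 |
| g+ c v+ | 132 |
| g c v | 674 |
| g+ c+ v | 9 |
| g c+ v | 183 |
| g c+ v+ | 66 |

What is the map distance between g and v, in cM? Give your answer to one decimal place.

The two most frequent reciprocal classes, g+ c+ v+ and g c v, are the parental types, so the F1 was g+ c+ v+ / g c v.
The two rarest classes, g+ c+ v and g c v+, are the double crossovers. Comparing them with the parentals, only the v allele has switched, so v is the middle locus and the order is g – v – c.
Crossovers in the g–v interval produce the single-crossover classes g c+ v+ and g+ c v (66 + 85 = 151) plus the double crossovers (19).
RF(g–v) = (151 + 19) / 2000 = 170/2000 = 0.0850 → 8.5 cM.

8.5 cM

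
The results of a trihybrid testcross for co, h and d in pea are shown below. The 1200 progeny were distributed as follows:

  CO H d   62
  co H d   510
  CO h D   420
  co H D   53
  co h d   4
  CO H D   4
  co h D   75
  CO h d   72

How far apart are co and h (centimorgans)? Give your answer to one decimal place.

The two most frequent reciprocal classes, co H d and CO h D, are the parental types, so the F1 was co H d / CO h D.
The two rarest classes, co h d and CO H D, are the double crossovers. Comparing them with the parentals, only the h allele has switched, so h is the middle locus and the order is d – h – co.
Crossovers in the h–co interval produce the single-crossover classes CO H d and co h D (62 + 75 = 137) plus the double crossovers (8).
RF(h–co) = (137 + 8) / 1200 = 145/1200 = 0.1208 → 12.1 centimorgans.

12.1 centimorgans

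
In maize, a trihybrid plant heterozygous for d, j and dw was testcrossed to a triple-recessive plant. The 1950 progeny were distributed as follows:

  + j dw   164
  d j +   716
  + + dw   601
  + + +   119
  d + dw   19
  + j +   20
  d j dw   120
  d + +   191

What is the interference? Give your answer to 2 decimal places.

The two most frequent reciprocal classes, d j + and + + dw, are the parental types, so the F1 was d j + / + + dw.
The two rarest classes, + j + and d + dw, are the double crossovers. Comparing them with the parentals, only the d allele has switched, so d is the middle locus and the order is j – d – dw.
j–d: (355 + 39)/1950 = 0.2021; d–dw: (239 + 39)/1950 = 0.1426.
Expected DCO frequency = 0.2021 × 0.1426 ≈ 0.02882; observed = 39/1950 ≈ 0.02000.
Coefficient of coincidence = 0.02000/0.02882 ≈ 0.69; interference = 1 − 0.69 = 0.31.

0.31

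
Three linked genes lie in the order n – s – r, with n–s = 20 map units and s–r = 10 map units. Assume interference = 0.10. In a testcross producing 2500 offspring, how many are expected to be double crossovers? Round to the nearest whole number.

Map distances give recombination frequencies of 0.200 and 0.100 for the two intervals.
With interference 0.10 (so coincidence = 0.90), expected double-crossover frequency = 0.200 × 0.100 × 0.90 = 0.01800.
Expected number = 0.01800 × 2500 = 45.00 ≈ 45.

45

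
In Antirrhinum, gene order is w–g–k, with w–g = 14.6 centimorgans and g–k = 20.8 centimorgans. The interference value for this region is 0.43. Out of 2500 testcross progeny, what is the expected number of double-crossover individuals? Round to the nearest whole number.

Map distances give recombination frequencies of 0.146 and 0.208 for the two intervals.
With interference 0.43 (so coincidence = 0.57), expected double-crossover frequency = 0.146 × 0.208 × 0.57 = 0.01731.
Expected number = 0.01731 × 2500 = 43.27 ≈ 43.

43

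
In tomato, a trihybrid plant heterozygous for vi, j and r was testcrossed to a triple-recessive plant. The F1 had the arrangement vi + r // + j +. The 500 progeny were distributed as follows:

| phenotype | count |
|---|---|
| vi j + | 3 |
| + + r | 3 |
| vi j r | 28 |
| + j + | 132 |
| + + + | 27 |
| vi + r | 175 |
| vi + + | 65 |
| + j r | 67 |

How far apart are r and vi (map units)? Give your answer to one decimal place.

The two rarest classes, + + r and vi j +, are the double crossovers. Comparing them with the parentals, only the vi allele has switched, so vi is the middle locus and the order is j – vi – r.
Crossovers in the vi–r interval produce the single-crossover classes vi + + and + j r (65 + 67 = 132) plus the double crossovers (6).
RF(vi–r) = (132 + 6) / 500 = 138/500 = 0.2760 → 27.6 map units.

27.6 map units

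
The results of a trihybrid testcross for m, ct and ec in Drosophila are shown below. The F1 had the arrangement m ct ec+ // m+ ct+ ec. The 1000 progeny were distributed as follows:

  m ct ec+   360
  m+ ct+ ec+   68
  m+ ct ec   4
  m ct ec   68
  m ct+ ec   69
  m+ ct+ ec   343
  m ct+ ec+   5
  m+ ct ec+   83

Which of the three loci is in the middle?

ct

The two rarest classes, m ct+ ec+ and m+ ct ec, are the double crossovers. Comparing them with the parentals, only the ct allele has switched, so ct is the middle locus and the order is ec – ct – m.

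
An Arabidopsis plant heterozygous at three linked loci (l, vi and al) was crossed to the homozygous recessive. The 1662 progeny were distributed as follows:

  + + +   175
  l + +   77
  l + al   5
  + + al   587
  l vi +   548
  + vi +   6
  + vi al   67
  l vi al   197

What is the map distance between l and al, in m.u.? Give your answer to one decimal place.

The two most frequent reciprocal classes, + + al and l vi +, are the parental types, so the F1 was + + al / l vi +.
The two rarest classes, l + al and + vi +, are the double crossovers. Comparing them with the parentals, only the l allele has switched, so l is the middle locus and the order is al – l – vi.
Crossovers in the al–l interval produce the single-crossover classes + + + and l vi al (175 + 197 = 372) plus the double crossovers (11).
RF(al–l) = (372 + 11) / 1662 = 383/1662 = 0.2304 → 23.0 m.u.

23.0 m.u.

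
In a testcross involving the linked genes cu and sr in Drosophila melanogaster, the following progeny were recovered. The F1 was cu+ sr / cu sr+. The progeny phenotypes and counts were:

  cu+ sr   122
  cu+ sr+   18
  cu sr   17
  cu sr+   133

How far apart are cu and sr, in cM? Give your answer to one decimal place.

The recombinant classes are cu+ sr+ and cu sr: 18 + 17 = 35.
Recombination frequency = 35/290 = 0.1207 ≈ 12.1%, i.e. 12.1 cM.

12.1 cM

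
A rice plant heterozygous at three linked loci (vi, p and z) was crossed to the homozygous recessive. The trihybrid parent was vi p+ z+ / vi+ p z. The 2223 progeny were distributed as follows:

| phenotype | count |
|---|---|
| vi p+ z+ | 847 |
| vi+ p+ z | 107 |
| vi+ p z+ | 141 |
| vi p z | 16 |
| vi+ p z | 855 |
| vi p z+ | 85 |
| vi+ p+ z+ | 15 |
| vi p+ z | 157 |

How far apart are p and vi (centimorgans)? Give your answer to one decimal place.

The two rarest classes, vi+ p+ z+ and vi p z, are the double crossovers. Comparing them with the parentals, only the vi allele has switched, so vi is the middle locus and the order is z – vi – p.
Crossovers in the vi–p interval produce the single-crossover classes vi p z+ and vi+ p+ z (85 + 107 = 192) plus the double crossovers (31).
RF(vi–p) = (192 + 31) / 2223 = 223/2223 = 0.1003 → 10.0 centimorgans.

10.0 centimorgans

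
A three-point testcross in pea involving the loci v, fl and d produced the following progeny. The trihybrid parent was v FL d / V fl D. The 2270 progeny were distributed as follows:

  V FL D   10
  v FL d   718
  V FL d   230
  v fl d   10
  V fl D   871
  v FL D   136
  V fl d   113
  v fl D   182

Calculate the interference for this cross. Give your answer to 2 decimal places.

The two rarest classes, v fl d and V FL D, are the double crossovers. Comparing them with the parentals, only the fl allele has switched, so fl is the middle locus and the order is v – fl – d.
v–fl: (412 + 20)/2270 = 0.1903; fl–d: (249 + 20)/2270 = 0.1185.
Expected DCO frequency = 0.1903 × 0.1185 ≈ 0.02255; observed = 20/2270 ≈ 0.00881.
Coefficient of coincidence = 0.00881/0.02255 ≈ 0.39; interference = 1 − 0.39 = 0.61.

0.61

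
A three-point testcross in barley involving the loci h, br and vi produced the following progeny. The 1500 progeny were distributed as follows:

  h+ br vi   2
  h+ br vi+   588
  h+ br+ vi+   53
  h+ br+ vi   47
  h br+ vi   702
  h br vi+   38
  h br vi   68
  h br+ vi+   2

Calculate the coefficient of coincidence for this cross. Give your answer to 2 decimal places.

0.54

The two most frequent reciprocal classes, h+ br vi+ and h br+ vi, are the parental types, so the F1 was h+ br vi+ / h br+ vi.
The two rarest classes, h+ br vi and h br+ vi+, are the double crossovers. Comparing them with the parentals, only the vi allele has switched, so vi is the middle locus and the order is h – vi – br.
h–vi: (85 + 4)/1500 = 0.0593; vi–br: (121 + 4)/1500 = 0.0833.
Expected DCO frequency = 0.0593 × 0.0833 ≈ 0.00494; observed = 4/1500 ≈ 0.00267.
Coefficient of coincidence = 0.00267/0.00494 ≈ 0.54.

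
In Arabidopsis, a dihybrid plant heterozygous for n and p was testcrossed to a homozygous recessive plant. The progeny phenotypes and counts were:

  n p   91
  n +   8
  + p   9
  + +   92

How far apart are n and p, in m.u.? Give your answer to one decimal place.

8.5 m.u.

The two most frequent classes, + + (92) and n p (91), are the parental types, so the F1 was + + / n p.
The recombinant classes are + p and n +: 9 + 8 = 17.
Recombination frequency = 17/200 = 0.0850 ≈ 8.5%, i.e. 8.5 m.u.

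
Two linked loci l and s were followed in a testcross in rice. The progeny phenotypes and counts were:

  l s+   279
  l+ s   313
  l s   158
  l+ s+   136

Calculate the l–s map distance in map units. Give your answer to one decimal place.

33.2 map units

The two most frequent classes, l+ s (313) and l s+ (279), are the parental types, so the F1 was l+ s / l s+.
The recombinant classes are l+ s+ and l s: 136 + 158 = 294.
Recombination frequency = 294/886 = 0.3318 ≈ 33.2%, i.e. 33.2 map units.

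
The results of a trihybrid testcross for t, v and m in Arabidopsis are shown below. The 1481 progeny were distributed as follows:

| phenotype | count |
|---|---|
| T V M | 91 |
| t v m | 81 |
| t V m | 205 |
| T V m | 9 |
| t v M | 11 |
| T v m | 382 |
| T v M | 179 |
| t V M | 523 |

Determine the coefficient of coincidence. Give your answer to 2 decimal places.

0.38

The two most frequent reciprocal classes, T v m and t V M, are the parental types, so the F1 was T v m / t V M.
The two rarest classes, T V m and t v M, are the double crossovers. Comparing them with the parentals, only the v allele has switched, so v is the middle locus and the order is t – v – m.
t–v: (172 + 20)/1481 = 0.1296; v–m: (384 + 20)/1481 = 0.2728.
Expected DCO frequency = 0.1296 × 0.2728 ≈ 0.03535; observed = 20/1481 ≈ 0.01350.
Coefficient of coincidence = 0.01350/0.03535 ≈ 0.38.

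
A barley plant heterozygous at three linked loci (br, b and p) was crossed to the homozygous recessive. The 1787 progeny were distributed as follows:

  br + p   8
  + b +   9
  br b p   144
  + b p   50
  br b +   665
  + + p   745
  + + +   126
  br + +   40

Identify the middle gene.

The two most frequent reciprocal classes, + + p and br b +, are the parental types, so the F1 was + + p / br b +.
The two rarest classes, br + p and + b +, are the double crossovers. Comparing them with the parentals, only the br allele has switched, so br is the middle locus and the order is b – br – p.

br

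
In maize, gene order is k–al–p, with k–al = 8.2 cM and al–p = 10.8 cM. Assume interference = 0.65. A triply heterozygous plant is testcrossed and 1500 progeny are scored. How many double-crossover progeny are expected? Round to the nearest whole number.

Map distances give recombination frequencies of 0.082 and 0.108 for the two intervals.
With interference 0.65 (so coincidence = 0.35), expected double-crossover frequency = 0.082 × 0.108 × 0.35 = 0.00310.
Expected number = 0.00310 × 1500 = 4.65 ≈ 5.

5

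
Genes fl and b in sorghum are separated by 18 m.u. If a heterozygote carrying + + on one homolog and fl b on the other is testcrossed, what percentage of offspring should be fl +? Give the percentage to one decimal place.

9.0%

A map distance of 18 m.u. corresponds to a recombination frequency of 0.180.
The F1 is + + / fl b, so fl + is a recombinant gamete class with expected frequency r/2 = 0.180/2 = 0.0900.
That is 0.0900 = 9.0% of the progeny.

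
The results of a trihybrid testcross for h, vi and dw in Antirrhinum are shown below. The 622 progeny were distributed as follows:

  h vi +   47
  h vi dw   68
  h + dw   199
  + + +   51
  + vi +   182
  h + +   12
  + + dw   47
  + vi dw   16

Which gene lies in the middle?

dw

The two most frequent reciprocal classes, + vi + and h + dw, are the parental types, so the F1 was + vi + / h + dw.
The two rarest classes, + vi dw and h + +, are the double crossovers. Comparing them with the parentals, only the dw allele has switched, so dw is the middle locus and the order is vi – dw – h.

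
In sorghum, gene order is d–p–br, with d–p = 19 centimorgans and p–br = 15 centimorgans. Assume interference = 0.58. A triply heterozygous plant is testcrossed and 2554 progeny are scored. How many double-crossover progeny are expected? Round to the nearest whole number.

31

Map distances give recombination frequencies of 0.190 and 0.150 for the two intervals.
With interference 0.58 (so coincidence = 0.42), expected double-crossover frequency = 0.190 × 0.150 × 0.42 = 0.01197.
Expected number = 0.01197 × 2554 = 30.57 ≈ 31.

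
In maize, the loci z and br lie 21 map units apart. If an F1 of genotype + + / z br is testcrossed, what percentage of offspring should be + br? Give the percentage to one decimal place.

A map distance of 21 map units corresponds to a recombination frequency of 0.210.
The F1 is + + / z br, so + br is a recombinant gamete class with expected frequency r/2 = 0.210/2 = 0.1050.
That is 0.1050 = 10.5% of the progeny.

10.5%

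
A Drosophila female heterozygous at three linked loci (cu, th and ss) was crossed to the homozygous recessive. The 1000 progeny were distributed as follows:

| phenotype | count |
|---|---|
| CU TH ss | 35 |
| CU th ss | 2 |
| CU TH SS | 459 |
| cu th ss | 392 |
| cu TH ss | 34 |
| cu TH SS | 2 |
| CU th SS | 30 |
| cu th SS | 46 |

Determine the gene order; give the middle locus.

cu

The two most frequent reciprocal classes, CU TH SS and cu th ss, are the parental types, so the F1 was CU TH SS / cu th ss.
The two rarest classes, cu TH SS and CU th ss, are the double crossovers. Comparing them with the parentals, only the cu allele has switched, so cu is the middle locus and the order is th – cu – ss.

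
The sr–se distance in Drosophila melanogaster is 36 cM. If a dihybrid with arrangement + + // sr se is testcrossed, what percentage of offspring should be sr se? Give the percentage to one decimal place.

A map distance of 36 cM corresponds to a recombination frequency of 0.360.
The F1 is + + / sr se, so sr se is a parental gamete class with expected frequency (1 − r)/2 = 0.640/2 = 0.3200.
That is 0.3200 = 32.0% of the progeny.

32.0%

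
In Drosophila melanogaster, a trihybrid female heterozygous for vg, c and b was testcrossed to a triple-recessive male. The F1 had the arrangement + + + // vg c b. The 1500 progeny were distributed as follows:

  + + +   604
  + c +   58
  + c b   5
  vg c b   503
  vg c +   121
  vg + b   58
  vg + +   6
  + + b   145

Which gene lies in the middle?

vg

The two rarest classes, vg + + and + c b, are the double crossovers. Comparing them with the parentals, only the vg allele has switched, so vg is the middle locus and the order is c – vg – b.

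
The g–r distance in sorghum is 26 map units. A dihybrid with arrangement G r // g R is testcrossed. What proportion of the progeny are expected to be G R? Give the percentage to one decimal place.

13.0%

A map distance of 26 map units corresponds to a recombination frequency of 0.260.
The F1 is G r / g R, so G R is a recombinant gamete class with expected frequency r/2 = 0.260/2 = 0.1300.
That is 0.1300 = 13.0% of the progeny.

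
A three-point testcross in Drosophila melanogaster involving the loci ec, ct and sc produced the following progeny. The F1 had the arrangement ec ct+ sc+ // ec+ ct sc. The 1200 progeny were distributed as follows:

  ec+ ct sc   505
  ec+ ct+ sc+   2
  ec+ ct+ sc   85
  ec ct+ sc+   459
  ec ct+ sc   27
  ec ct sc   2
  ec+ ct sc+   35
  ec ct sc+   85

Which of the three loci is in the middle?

ec

The two rarest classes, ec+ ct+ sc+ and ec ct sc, are the double crossovers. Comparing them with the parentals, only the ec allele has switched, so ec is the middle locus and the order is sc – ec – ct.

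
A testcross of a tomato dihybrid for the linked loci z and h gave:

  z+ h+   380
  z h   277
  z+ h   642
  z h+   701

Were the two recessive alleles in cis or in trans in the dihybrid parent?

trans

The two most frequent classes are z+ h (642) and z h+ (701); these are the parental (non-recombinant) types.
So the F1 carried z+ h on one chromosome and z h+ on the other — the recessive alleles are on opposite chromosomes (trans / repulsion).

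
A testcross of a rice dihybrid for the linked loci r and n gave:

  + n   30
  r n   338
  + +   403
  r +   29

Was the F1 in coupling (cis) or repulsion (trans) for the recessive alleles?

cis

The two most frequent classes are + + (403) and r n (338); these are the parental (non-recombinant) types.
So the F1 carried + + on one chromosome and r n on the other — the recessive alleles are on the same chromosome (cis / coupling).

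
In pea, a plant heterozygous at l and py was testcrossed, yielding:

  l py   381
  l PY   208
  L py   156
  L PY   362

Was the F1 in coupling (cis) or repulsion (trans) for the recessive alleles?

cis

The two most frequent classes are L PY (362) and l py (381); these are the parental (non-recombinant) types.
So the F1 carried L PY on one chromosome and l py on the other — the recessive alleles are on the same chromosome (cis / coupling).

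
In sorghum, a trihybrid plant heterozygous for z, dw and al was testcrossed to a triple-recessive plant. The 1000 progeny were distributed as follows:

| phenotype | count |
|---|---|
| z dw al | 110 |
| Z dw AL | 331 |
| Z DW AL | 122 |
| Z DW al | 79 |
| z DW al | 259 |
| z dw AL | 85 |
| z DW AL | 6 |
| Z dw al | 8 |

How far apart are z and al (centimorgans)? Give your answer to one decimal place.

The two most frequent reciprocal classes, z DW al and Z dw AL, are the parental types, so the F1 was z DW al / Z dw AL.
The two rarest classes, z DW AL and Z dw al, are the double crossovers. Comparing them with the parentals, only the al allele has switched, so al is the middle locus and the order is z – al – dw.
Crossovers in the z–al interval produce the single-crossover classes Z DW al and z dw AL (79 + 85 = 164) plus the double crossovers (14).
RF(z–al) = (164 + 14) / 1000 = 178/1000 = 0.1780 → 17.8 centimorgans.

17.8 centimorgans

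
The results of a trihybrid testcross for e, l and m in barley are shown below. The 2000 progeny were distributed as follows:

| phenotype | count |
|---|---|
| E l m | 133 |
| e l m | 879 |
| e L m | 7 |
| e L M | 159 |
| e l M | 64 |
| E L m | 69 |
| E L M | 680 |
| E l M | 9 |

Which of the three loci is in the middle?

l

The two most frequent reciprocal classes, e l m and E L M, are the parental types, so the F1 was e l m / E L M.
The two rarest classes, e L m and E l M, are the double crossovers. Comparing them with the parentals, only the l allele has switched, so l is the middle locus and the order is m – l – e.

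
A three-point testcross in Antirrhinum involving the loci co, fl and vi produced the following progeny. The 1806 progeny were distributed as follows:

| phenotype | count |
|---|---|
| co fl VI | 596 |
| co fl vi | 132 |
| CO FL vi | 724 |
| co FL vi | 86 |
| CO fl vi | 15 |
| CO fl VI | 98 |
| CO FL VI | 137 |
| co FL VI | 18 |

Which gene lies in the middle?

fl

The two most frequent reciprocal classes, co fl VI and CO FL vi, are the parental types, so the F1 was co fl VI / CO FL vi.
The two rarest classes, co FL VI and CO fl vi, are the double crossovers. Comparing them with the parentals, only the fl allele has switched, so fl is the middle locus and the order is vi – fl – co.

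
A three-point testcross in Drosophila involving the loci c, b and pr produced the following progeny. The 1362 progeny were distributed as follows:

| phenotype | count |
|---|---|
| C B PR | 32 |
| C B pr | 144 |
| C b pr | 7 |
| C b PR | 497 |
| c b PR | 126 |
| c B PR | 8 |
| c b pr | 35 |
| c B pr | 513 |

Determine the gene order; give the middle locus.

The two most frequent reciprocal classes, c B pr and C b PR, are the parental types, so the F1 was c B pr / C b PR.
The two rarest classes, c B PR and C b pr, are the double crossovers. Comparing them with the parentals, only the pr allele has switched, so pr is the middle locus and the order is b – pr – c.

pr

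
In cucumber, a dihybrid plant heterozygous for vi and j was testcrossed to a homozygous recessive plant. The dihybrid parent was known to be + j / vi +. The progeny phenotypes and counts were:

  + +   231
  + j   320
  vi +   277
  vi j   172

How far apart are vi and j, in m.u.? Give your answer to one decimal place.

The recombinant classes are + + and vi j: 231 + 172 = 403.
Recombination frequency = 403/1000 = 0.4030 ≈ 40.3%, i.e. 40.3 m.u.

40.3 m.u.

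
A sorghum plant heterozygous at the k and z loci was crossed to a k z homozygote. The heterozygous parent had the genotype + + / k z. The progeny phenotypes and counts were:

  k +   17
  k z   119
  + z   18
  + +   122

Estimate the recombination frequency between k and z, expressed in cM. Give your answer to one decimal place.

12.7 cM

The recombinant classes are + z and k +: 18 + 17 = 35.
Recombination frequency = 35/276 = 0.1268 ≈ 12.7%, i.e. 12.7 cM.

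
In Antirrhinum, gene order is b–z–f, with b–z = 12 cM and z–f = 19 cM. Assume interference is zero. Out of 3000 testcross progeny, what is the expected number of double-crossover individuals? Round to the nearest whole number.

68

Map distances give recombination frequencies of 0.120 and 0.190 for the two intervals.
With no interference, expected double-crossover frequency = 0.120 × 0.190 = 0.02280.
Expected number = 0.02280 × 3000 = 68.40 ≈ 68.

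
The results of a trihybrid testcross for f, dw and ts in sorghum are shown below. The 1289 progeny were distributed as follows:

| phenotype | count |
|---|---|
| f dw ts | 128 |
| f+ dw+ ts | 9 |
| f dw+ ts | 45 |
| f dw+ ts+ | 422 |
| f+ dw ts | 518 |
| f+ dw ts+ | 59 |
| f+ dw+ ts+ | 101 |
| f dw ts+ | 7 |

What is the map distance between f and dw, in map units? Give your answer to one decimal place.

19.0 map units

The two most frequent reciprocal classes, f+ dw ts and f dw+ ts+, are the parental types, so the F1 was f+ dw ts / f dw+ ts+.
The two rarest classes, f+ dw+ ts and f dw ts+, are the double crossovers. Comparing them with the parentals, only the dw allele has switched, so dw is the middle locus and the order is f – dw – ts.
Crossovers in the f–dw interval produce the single-crossover classes f dw ts and f+ dw+ ts+ (128 + 101 = 229) plus the double crossovers (16).
RF(f–dw) = (229 + 16) / 1289 = 245/1289 = 0.1901 → 19.0 map units.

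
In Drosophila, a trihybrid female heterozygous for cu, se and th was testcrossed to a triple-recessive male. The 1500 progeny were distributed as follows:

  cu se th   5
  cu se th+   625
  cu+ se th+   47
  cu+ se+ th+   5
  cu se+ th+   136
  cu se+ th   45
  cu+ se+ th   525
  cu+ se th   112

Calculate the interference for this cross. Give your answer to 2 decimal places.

The two most frequent reciprocal classes, cu+ se+ th and cu se th+, are the parental types, so the F1 was cu+ se+ th / cu se th+.
The two rarest classes, cu+ se+ th+ and cu se th, are the double crossovers. Comparing them with the parentals, only the th allele has switched, so th is the middle locus and the order is se – th – cu.
se–th: (248 + 10)/1500 = 0.1720; th–cu: (92 + 10)/1500 = 0.0680.
Expected DCO frequency = 0.1720 × 0.0680 ≈ 0.01170; observed = 10/1500 ≈ 0.00667.
Coefficient of coincidence = 0.00667/0.01170 ≈ 0.57; interference = 1 − 0.57 = 0.43.

0.43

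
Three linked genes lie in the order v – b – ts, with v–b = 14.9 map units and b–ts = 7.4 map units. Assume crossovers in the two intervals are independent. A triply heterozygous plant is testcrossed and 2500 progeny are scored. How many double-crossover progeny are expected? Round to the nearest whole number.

Map distances give recombination frequencies of 0.149 and 0.074 for the two intervals.
With no interference, expected double-crossover frequency = 0.149 × 0.074 = 0.01103.
Expected number = 0.01103 × 2500 = 27.57 ≈ 28.

28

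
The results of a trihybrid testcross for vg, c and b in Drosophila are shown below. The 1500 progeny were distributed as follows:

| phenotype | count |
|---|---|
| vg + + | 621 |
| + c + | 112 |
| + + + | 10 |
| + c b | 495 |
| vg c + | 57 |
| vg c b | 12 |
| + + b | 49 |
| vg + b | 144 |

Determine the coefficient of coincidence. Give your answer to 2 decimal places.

The two most frequent reciprocal classes, vg + + and + c b, are the parental types, so the F1 was vg + + / + c b.
The two rarest classes, + + + and vg c b, are the double crossovers. Comparing them with the parentals, only the vg allele has switched, so vg is the middle locus and the order is b – vg – c.
b–vg: (256 + 22)/1500 = 0.1853; vg–c: (106 + 22)/1500 = 0.0853.
Expected DCO frequency = 0.1853 × 0.0853 ≈ 0.01581; observed = 22/1500 ≈ 0.01467.
Coefficient of coincidence = 0.01467/0.01581 ≈ 0.93.

0.93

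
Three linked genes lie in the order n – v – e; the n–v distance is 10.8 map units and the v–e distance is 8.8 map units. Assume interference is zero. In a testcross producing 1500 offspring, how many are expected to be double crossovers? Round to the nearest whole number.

14

Map distances give recombination frequencies of 0.108 and 0.088 for the two intervals.
With no interference, expected double-crossover frequency = 0.108 × 0.088 = 0.00950.
Expected number = 0.00950 × 1500 = 14.26 ≈ 14.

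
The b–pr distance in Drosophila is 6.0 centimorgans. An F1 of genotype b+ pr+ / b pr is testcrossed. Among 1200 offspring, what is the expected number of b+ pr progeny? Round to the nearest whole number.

36

A map distance of 6.0 centimorgans corresponds to a recombination frequency of 0.060.
The F1 is b+ pr+ / b pr, so b+ pr is a recombinant gamete class with expected frequency r/2 = 0.060/2 = 0.0300.
Expected number = 0.0300 × 1200 = 36.00 ≈ 36.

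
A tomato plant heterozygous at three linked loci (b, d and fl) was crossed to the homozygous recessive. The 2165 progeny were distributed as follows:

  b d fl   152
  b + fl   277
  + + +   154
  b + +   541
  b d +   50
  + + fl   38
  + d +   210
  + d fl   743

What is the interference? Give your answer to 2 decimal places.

0.16

The two most frequent reciprocal classes, b + + and + d fl, are the parental types, so the F1 was b + + / + d fl.
The two rarest classes, b d + and + + fl, are the double crossovers. Comparing them with the parentals, only the d allele has switched, so d is the middle locus and the order is b – d – fl.
b–d: (306 + 88)/2165 = 0.1820; d–fl: (487 + 88)/2165 = 0.2656.
Expected DCO frequency = 0.1820 × 0.2656 ≈ 0.04834; observed = 88/2165 ≈ 0.04065.
Coefficient of coincidence = 0.04065/0.04834 ≈ 0.84; interference = 1 − 0.84 = 0.16.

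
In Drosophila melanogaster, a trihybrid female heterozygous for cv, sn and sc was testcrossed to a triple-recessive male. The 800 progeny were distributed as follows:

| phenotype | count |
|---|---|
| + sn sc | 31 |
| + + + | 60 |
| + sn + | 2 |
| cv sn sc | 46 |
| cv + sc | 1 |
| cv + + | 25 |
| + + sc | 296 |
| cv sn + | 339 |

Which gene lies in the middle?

cv

The two most frequent reciprocal classes, + + sc and cv sn +, are the parental types, so the F1 was + + sc / cv sn +.
The two rarest classes, cv + sc and + sn +, are the double crossovers. Comparing them with the parentals, only the cv allele has switched, so cv is the middle locus and the order is sc – cv – sn.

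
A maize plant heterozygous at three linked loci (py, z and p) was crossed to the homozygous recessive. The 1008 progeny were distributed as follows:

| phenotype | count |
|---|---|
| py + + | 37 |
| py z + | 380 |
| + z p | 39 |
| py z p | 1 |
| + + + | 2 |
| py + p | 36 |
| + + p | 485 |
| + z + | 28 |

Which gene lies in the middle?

The two most frequent reciprocal classes, py z + and + + p, are the parental types, so the F1 was py z + / + + p.
The two rarest classes, py z p and + + +, are the double crossovers. Comparing them with the parentals, only the p allele has switched, so p is the middle locus and the order is py – p – z.

p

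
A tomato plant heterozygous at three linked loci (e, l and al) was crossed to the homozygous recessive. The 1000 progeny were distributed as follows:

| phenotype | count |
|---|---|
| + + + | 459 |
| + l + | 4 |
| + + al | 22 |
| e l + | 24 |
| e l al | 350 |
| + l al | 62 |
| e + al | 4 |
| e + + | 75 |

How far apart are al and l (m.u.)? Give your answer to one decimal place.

The two most frequent reciprocal classes, e l al and + + +, are the parental types, so the F1 was e l al / + + +.
The two rarest classes, e + al and + l +, are the double crossovers. Comparing them with the parentals, only the l allele has switched, so l is the middle locus and the order is e – l – al.
Crossovers in the l–al interval produce the single-crossover classes e l + and + + al (24 + 22 = 46) plus the double crossovers (8).
RF(l–al) = (46 + 8) / 1000 = 54/1000 = 0.0540 → 5.4 m.u.

5.4 m.u.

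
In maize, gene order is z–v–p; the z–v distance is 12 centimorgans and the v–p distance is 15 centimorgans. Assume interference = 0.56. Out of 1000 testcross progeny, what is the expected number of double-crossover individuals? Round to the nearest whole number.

Map distances give recombination frequencies of 0.120 and 0.150 for the two intervals.
With interference 0.56 (so coincidence = 0.44), expected double-crossover frequency = 0.120 × 0.150 × 0.44 = 0.00792.
Expected number = 0.00792 × 1000 = 7.92 ≈ 8.

8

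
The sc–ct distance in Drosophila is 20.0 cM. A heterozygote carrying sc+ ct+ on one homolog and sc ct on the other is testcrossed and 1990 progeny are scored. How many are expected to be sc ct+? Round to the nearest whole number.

199

A map distance of 20.0 cM corresponds to a recombination frequency of 0.200.
The F1 is sc+ ct+ / sc ct, so sc ct+ is a recombinant gamete class with expected frequency r/2 = 0.200/2 = 0.1000.
Expected number = 0.1000 × 1990 = 199.00 ≈ 199.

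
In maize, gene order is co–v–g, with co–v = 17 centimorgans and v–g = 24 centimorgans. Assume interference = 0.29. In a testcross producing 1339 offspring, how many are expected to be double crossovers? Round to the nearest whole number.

39

Map distances give recombination frequencies of 0.170 and 0.240 for the two intervals.
With interference 0.29 (so coincidence = 0.71), expected double-crossover frequency = 0.170 × 0.240 × 0.71 = 0.02897.
Expected number = 0.02897 × 1339 = 38.79 ≈ 39.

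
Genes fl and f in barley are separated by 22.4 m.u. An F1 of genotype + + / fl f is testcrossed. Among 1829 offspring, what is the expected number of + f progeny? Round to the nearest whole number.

205

A map distance of 22.4 m.u. corresponds to a recombination frequency of 0.224.
The F1 is + + / fl f, so + f is a recombinant gamete class with expected frequency r/2 = 0.224/2 = 0.1120.
Expected number = 0.1120 × 1829 = 204.85 ≈ 205.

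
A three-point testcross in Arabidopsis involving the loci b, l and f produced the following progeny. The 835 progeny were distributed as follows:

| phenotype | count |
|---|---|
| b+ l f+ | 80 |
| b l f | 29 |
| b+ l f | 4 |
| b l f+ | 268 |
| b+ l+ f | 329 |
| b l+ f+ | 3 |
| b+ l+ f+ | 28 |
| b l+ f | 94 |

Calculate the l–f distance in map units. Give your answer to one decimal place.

The two most frequent reciprocal classes, b+ l+ f and b l f+, are the parental types, so the F1 was b+ l+ f / b l f+.
The two rarest classes, b+ l f and b l+ f+, are the double crossovers. Comparing them with the parentals, only the l allele has switched, so l is the middle locus and the order is b – l – f.
Crossovers in the l–f interval produce the single-crossover classes b+ l+ f+ and b l f (28 + 29 = 57) plus the double crossovers (7).
RF(l–f) = (57 + 7) / 835 = 64/835 = 0.0766 → 7.7 map units.

7.7 map units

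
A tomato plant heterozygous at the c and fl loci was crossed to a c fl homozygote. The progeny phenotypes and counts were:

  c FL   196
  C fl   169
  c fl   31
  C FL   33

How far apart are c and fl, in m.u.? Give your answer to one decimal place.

The two most frequent classes, C fl (169) and c FL (196), are the parental types, so the F1 was C fl / c FL.
The recombinant classes are C FL and c fl: 33 + 31 = 64.
Recombination frequency = 64/429 = 0.1492 ≈ 14.9%, i.e. 14.9 m.u.

14.9 m.u.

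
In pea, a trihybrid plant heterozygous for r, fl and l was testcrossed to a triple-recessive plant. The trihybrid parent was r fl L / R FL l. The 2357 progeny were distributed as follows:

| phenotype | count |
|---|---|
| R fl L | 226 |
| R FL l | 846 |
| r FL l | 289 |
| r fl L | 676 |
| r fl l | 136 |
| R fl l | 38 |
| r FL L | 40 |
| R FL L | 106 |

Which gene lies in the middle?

fl

The two rarest classes, r FL L and R fl l, are the double crossovers. Comparing them with the parentals, only the fl allele has switched, so fl is the middle locus and the order is l – fl – r.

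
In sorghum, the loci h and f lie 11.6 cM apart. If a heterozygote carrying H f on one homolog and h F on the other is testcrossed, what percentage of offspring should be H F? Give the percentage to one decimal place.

5.8%

A map distance of 11.6 cM corresponds to a recombination frequency of 0.116.
The F1 is H f / h F, so H F is a recombinant gamete class with expected frequency r/2 = 0.116/2 = 0.0580.
That is 0.0580 = 5.8% of the progeny.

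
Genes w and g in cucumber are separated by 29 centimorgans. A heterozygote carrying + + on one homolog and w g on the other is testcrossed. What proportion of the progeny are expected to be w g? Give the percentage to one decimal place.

35.5%

A map distance of 29 centimorgans corresponds to a recombination frequency of 0.290.
The F1 is + + / w g, so w g is a parental gamete class with expected frequency (1 − r)/2 = 0.710/2 = 0.3550.
That is 0.3550 = 35.5% of the progeny.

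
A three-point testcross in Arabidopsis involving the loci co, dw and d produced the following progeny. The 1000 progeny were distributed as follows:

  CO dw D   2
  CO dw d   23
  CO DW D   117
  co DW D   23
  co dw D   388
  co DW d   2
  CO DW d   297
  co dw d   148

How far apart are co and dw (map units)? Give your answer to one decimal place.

5.0 map units

The two most frequent reciprocal classes, co dw D and CO DW d, are the parental types, so the F1 was co dw D / CO DW d.
The two rarest classes, CO dw D and co DW d, are the double crossovers. Comparing them with the parentals, only the co allele has switched, so co is the middle locus and the order is d – co – dw.
Crossovers in the co–dw interval produce the single-crossover classes co DW D and CO dw d (23 + 23 = 46) plus the double crossovers (4).
RF(co–dw) = (46 + 4) / 1000 = 50/1000 = 0.0500 → 5.0 map units.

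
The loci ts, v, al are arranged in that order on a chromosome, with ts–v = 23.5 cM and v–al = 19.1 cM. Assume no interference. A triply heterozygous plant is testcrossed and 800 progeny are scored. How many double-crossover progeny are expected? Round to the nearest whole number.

36

Map distances give recombination frequencies of 0.235 and 0.191 for the two intervals.
With no interference, expected double-crossover frequency = 0.235 × 0.191 = 0.04489.
Expected number = 0.04489 × 800 = 35.91 ≈ 36.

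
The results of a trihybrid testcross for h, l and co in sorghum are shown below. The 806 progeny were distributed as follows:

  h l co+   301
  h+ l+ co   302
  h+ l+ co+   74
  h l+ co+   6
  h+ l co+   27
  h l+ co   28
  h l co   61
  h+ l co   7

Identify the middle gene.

The two most frequent reciprocal classes, h+ l+ co and h l co+, are the parental types, so the F1 was h+ l+ co / h l co+.
The two rarest classes, h+ l co and h l+ co+, are the double crossovers. Comparing them with the parentals, only the l allele has switched, so l is the middle locus and the order is h – l – co.

l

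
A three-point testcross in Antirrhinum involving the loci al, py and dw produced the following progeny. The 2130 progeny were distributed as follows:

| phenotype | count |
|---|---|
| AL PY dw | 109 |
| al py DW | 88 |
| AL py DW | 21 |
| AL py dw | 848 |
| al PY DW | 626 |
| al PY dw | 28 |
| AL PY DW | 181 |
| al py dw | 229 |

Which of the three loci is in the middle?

dw

The two most frequent reciprocal classes, al PY DW and AL py dw, are the parental types, so the F1 was al PY DW / AL py dw.
The two rarest classes, al PY dw and AL py DW, are the double crossovers. Comparing them with the parentals, only the dw allele has switched, so dw is the middle locus and the order is al – dw – py.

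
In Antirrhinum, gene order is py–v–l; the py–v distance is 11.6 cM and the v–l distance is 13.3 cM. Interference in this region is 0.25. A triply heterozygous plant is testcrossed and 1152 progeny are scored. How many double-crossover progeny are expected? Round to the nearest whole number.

13

Map distances give recombination frequencies of 0.116 and 0.133 for the two intervals.
With interference 0.25 (so coincidence = 0.75), expected double-crossover frequency = 0.116 × 0.133 × 0.75 = 0.01157.
Expected number = 0.01157 × 1152 = 13.33 ≈ 13.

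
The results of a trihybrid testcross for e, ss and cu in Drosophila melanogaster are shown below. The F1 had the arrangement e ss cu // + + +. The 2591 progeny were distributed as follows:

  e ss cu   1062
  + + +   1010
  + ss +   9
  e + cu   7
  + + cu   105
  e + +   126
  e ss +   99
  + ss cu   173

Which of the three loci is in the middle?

The two rarest classes, e + cu and + ss +, are the double crossovers. Comparing them with the parentals, only the ss allele has switched, so ss is the middle locus and the order is e – ss – cu.

ss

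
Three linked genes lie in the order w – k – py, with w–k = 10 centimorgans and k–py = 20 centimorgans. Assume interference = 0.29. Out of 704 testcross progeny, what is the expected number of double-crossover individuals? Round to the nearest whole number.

10

Map distances give recombination frequencies of 0.100 and 0.200 for the two intervals.
With interference 0.29 (so coincidence = 0.71), expected double-crossover frequency = 0.100 × 0.200 × 0.71 = 0.01420.
Expected number = 0.01420 × 704 = 10.00 ≈ 10.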